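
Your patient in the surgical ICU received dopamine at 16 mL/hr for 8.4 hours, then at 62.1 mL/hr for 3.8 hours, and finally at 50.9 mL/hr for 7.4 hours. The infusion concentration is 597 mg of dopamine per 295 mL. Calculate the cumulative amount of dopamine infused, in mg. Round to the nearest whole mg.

Concentration = 597 mg ÷ 295 mL = 2.023729 mg/mL
Stage 1: 16 mL/hr × 8.4 hr = 134.4 mL → 134.4 mL × 2.023729 mg/mL = 271.9892 mg
Stage 2: 62.1 mL/hr × 3.8 hr = 235.98 mL → 235.98 mL × 2.023729 mg/mL = 477.5595 mg
Stage 3: 50.9 mL/hr × 7.4 hr = 376.66 mL → 376.66 mL × 2.023729 mg/mL = 762.2577 mg
Total = 271.9892 + 477.5595 + 762.2577 = 1511.806 mg

1512 mg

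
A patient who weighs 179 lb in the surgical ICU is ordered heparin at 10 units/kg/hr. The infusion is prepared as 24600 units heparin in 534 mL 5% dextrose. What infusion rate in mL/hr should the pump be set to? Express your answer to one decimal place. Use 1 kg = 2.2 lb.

Weight = 179 lb ÷ 2.2 lb/kg = 81.36364 kg
Dose = 10 units/kg/hr × 81.36364 kg = 813.6364 units/hr
Concentration = 24600 units ÷ 534 mL = 46.06742 units/mL
Rate = 813.6364 units/hr ÷ 46.06742 units/mL = 17.66186 mL/hr

17.7 mL/hr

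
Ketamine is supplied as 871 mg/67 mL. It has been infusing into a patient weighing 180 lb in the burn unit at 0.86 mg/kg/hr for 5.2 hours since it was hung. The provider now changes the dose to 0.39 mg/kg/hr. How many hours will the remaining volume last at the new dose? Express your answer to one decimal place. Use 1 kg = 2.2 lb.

15.8 hours

Initial rate:
Weight = 180 lb ÷ 2.2 lb/kg = 81.81818 kg
Dose = 0.86 mg/kg/hr × 81.81818 kg = 70.36364 mg/hr
Concentration = 871 mg ÷ 67 mL = 13 mg/mL
Rate = 70.36364 mg/hr ÷ 13 mg/mL = 5.412587 mL/hr
Volume infused so far = 5.412587 mL/hr × 5.2 hr = 28.14545 mL
Volume remaining = 67 − 28.14545 = 38.85455 mL
New rate:
Dose = 0.39 mg/kg/hr × 81.81818 kg = 31.90909 mg/hr
Rate = 31.90909 mg/hr ÷ 13 mg/mL = 2.454545 mL/hr
Time remaining = 38.85455 mL ÷ 2.454545 mL/hr = 15.82963 hr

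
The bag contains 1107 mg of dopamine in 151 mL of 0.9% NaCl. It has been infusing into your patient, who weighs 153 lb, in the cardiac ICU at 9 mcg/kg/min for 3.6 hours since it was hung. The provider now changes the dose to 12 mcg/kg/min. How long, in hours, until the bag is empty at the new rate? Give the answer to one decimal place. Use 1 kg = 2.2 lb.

19.4 hours

Initial rate:
Weight = 153 lb ÷ 2.2 lb/kg = 69.54545 kg
Dose = 9 mcg/kg/min × 69.54545 kg = 625.9091 mcg/min
625.9091 mcg/min × 60 min/hr = 37554.55 mcg/hr
Concentration = 1107 mg ÷ 151 mL = 7.331126 mg/mL = 7331.126 mcg/mL
Rate = 37554.55 mcg/hr ÷ 7331.126 mcg/mL = 5.122616 mL/hr
Volume infused so far = 5.122616 mL/hr × 3.6 hr = 18.44142 mL
Volume remaining = 151 − 18.44142 = 132.5586 mL
New rate:
Dose = 12 mcg/kg/min × 69.54545 kg = 834.5455 mcg/min
834.5455 mcg/min × 60 min/hr = 50072.73 mcg/hr
Rate = 50072.73 mcg/hr ÷ 7331.126 mcg/mL = 6.830155 mL/hr
Time remaining = 132.5586 mL ÷ 6.830155 mL/hr = 19.40784 hr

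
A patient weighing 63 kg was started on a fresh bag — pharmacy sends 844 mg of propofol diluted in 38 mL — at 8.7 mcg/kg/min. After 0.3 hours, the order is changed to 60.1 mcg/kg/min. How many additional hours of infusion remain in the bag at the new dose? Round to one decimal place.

Initial rate:
Dose = 8.7 mcg/kg/min × 63 kg = 548.1 mcg/min
548.1 mcg/min × 60 min/hr = 32886 mcg/hr
Concentration = 844 mg ÷ 38 mL = 22.21053 mg/mL = 22210.53 mcg/mL
Rate = 32886 mcg/hr ÷ 22210.53 mcg/mL = 1.480649 mL/hr
Volume infused so far = 1.480649 mL/hr × 0.3 hr = 0.4441948 mL
Volume remaining = 38 − 0.4441948 = 37.55581 mL
New rate:
Dose = 60.1 mcg/kg/min × 63 kg = 3786.3 mcg/min
3786.3 mcg/min × 60 min/hr = 227178 mcg/hr
Rate = 227178 mcg/hr ÷ 22210.53 mcg/mL = 10.22839 mL/hr
Time remaining = 37.55581 mL ÷ 10.22839 mL/hr = 3.671721 hr

3.7 hours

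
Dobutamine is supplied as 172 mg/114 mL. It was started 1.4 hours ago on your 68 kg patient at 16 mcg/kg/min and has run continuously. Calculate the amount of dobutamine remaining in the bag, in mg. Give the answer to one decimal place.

80.6 mg

Dose = 16 mcg/kg/min × 68 kg = 1088 mcg/min
1088 mcg/min × 60 min/hr = 65280 mcg/hr
Concentration = 172 mg ÷ 114 mL = 1.508772 mg/mL = 1508.772 mcg/mL
Rate = 65280 mcg/hr ÷ 1508.772 mcg/mL = 43.26698 mL/hr
Volume infused = 43.26698 mL/hr × 1.4 hr = 60.57377 mL
Volume remaining = 114 − 60.57377 = 53.42623 mL
Drug remaining = 53.42623 mL × 1508.772 mcg/mL = 80608 mcg = 80.608 mg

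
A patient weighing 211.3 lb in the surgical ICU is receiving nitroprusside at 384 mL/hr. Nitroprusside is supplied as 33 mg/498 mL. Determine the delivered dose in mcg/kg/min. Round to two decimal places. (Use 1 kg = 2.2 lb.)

Weight = 211.3 lb ÷ 2.2 lb/kg = 96.04545 kg
Concentration = 33 mg ÷ 498 mL = 0.06626506 mg/mL = 66.26506 mcg/mL
Drug rate = 384 mL/hr × 66.26506 mcg/mL = 25445.78 mcg/hr
25445.78 mcg/hr ÷ 60 min/hr = 424.0964 mcg/min
424.0964 mcg/min ÷ 96.04545 kg = 4.41558 mcg/kg/min

4.42 mcg/kg/min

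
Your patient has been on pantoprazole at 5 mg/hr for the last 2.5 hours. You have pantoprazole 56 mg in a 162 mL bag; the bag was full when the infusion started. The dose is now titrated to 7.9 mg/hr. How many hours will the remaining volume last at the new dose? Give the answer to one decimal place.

Initial rate:
Concentration = 56 mg ÷ 162 mL = 0.345679 mg/mL
Rate = 5 mg/hr ÷ 0.345679 mg/mL = 14.46429 mL/hr
Volume infused so far = 14.46429 mL/hr × 2.5 hr = 36.16071 mL
Volume remaining = 162 − 36.16071 = 125.8393 mL
New rate:
Rate = 7.9 mg/hr ÷ 0.345679 mg/mL = 22.85357 mL/hr
Time remaining = 125.8393 mL ÷ 22.85357 mL/hr = 5.506329 hr

5.5 hours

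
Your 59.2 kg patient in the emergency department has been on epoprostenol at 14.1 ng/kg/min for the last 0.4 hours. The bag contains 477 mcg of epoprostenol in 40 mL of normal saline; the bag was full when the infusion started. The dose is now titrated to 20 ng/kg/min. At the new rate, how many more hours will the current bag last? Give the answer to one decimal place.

Initial rate:
Dose = 14.1 ng/kg/min × 59.2 kg = 834.72 ng/min
834.72 ng/min × 60 min/hr = 50083.2 ng/hr
Concentration = 477 mcg ÷ 40 mL = 11.925 mcg/mL = 11925 ng/mL
Rate = 50083.2 ng/hr ÷ 11925 ng/mL = 4.199849 mL/hr
Volume infused so far = 4.199849 mL/hr × 0.4 hr = 1.67994 mL
Volume remaining = 40 − 1.67994 = 38.32006 mL
New rate:
Dose = 20 ng/kg/min × 59.2 kg = 1184 ng/min
1184 ng/min × 60 min/hr = 71040 ng/hr
Rate = 71040 ng/hr ÷ 11925 ng/mL = 5.957233 mL/hr
Time remaining = 38.32006 mL ÷ 5.957233 mL/hr = 6.432527 hr

6.4 hours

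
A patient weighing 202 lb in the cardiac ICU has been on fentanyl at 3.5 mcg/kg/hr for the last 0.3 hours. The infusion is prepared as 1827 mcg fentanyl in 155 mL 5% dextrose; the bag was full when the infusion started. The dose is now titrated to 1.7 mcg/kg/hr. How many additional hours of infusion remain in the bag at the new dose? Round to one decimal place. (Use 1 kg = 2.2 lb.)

Initial rate:
Weight = 202 lb ÷ 2.2 lb/kg = 91.81818 kg
Dose = 3.5 mcg/kg/hr × 91.81818 kg = 321.3636 mcg/hr
Concentration = 1827 mcg ÷ 155 mL = 11.7871 mcg/mL
Rate = 321.3636 mcg/hr ÷ 11.7871 mcg/mL = 27.26402 mL/hr
Volume infused so far = 27.26402 mL/hr × 0.3 hr = 8.179206 mL
Volume remaining = 155 − 8.179206 = 146.8208 mL
New rate:
Dose = 1.7 mcg/kg/hr × 91.81818 kg = 156.0909 mcg/hr
Rate = 156.0909 mcg/hr ÷ 11.7871 mcg/mL = 13.24252 mL/hr
Time remaining = 146.8208 mL ÷ 13.24252 mL/hr = 11.08707 hr

11.1 hours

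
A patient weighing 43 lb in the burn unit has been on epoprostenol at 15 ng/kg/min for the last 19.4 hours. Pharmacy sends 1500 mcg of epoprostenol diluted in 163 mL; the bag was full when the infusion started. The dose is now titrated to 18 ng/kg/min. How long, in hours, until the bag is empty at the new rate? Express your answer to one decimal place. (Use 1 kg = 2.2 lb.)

54.9 hours

Initial rate:
Weight = 43 lb ÷ 2.2 lb/kg = 19.54545 kg
Dose = 15 ng/kg/min × 19.54545 kg = 293.1818 ng/min
293.1818 ng/min × 60 min/hr = 17590.91 ng/hr
Concentration = 1500 mcg ÷ 163 mL = 9.202454 mcg/mL = 9202.454 ng/mL
Rate = 17590.91 ng/hr ÷ 9202.454 ng/mL = 1.911545 mL/hr
Volume infused so far = 1.911545 mL/hr × 19.4 hr = 37.08398 mL
Volume remaining = 163 − 37.08398 = 125.916 mL
New rate:
Dose = 18 ng/kg/min × 19.54545 kg = 351.8182 ng/min
351.8182 ng/min × 60 min/hr = 21109.09 ng/hr
Rate = 21109.09 ng/hr ÷ 9202.454 ng/mL = 2.293855 mL/hr
Time remaining = 125.916 mL ÷ 2.293855 mL/hr = 54.89276 hr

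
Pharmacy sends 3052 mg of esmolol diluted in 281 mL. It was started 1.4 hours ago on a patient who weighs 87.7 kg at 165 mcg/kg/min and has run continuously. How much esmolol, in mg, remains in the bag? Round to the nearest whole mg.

Dose = 165 mcg/kg/min × 87.7 kg = 14470.5 mcg/min
14470.5 mcg/min × 60 min/hr = 868230 mcg/hr
Concentration = 3052 mg ÷ 281 mL = 10.86121 mg/mL = 10861.21 mcg/mL
Rate = 868230 mcg/hr ÷ 10861.21 mcg/mL = 79.93861 mL/hr
Volume infused = 79.93861 mL/hr × 1.4 hr = 111.9141 mL
Volume remaining = 281 − 111.9141 = 169.0859 mL
Drug remaining = 169.0859 mL × 10861.21 mcg/mL = 1836478 mcg = 1836.478 mg

1836 mg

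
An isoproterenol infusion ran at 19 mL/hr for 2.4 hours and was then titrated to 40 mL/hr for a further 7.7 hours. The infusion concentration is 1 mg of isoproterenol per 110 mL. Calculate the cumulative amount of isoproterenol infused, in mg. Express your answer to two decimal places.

Concentration = 1 mg ÷ 110 mL = 0.009090909 mg/mL
Stage 1: 19 mL/hr × 2.4 hr = 45.6 mL → 45.6 mL × 0.009090909 mg/mL = 0.4145455 mg
Stage 2: 40 mL/hr × 7.7 hr = 308 mL → 308 mL × 0.009090909 mg/mL = 2.8 mg
Total = 0.4145455 + 2.8 = 3.214545 mg

3.21 mg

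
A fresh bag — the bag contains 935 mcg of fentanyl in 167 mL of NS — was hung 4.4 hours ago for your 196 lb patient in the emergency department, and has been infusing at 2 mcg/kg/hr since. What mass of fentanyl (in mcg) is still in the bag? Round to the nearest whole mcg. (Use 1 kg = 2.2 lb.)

151 mcg

Weight = 196 lb ÷ 2.2 lb/kg = 89.09091 kg
Dose = 2 mcg/kg/hr × 89.09091 kg = 178.1818 mcg/hr
Concentration = 935 mcg ÷ 167 mL = 5.598802 mcg/mL
Rate = 178.1818 mcg/hr ÷ 5.598802 mcg/mL = 31.82499 mL/hr
Volume infused = 31.82499 mL/hr × 4.4 hr = 140.0299 mL
Volume remaining = 167 − 140.0299 = 26.97005 mL
Drug remaining = 26.97005 mL × 5.598802 mcg/mL = 151 mcg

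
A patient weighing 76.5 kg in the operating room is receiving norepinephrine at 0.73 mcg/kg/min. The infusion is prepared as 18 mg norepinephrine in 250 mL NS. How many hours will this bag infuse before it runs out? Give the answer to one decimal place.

Dose = 0.73 mcg/kg/min × 76.5 kg = 55.845 mcg/min
55.845 mcg/min × 60 min/hr = 3350.7 mcg/hr
Concentration = 18 mg ÷ 250 mL = 0.072 mg/mL = 72 mcg/mL
Rate = 3350.7 mcg/hr ÷ 72 mcg/mL = 46.5375 mL/hr
Duration = 250 mL ÷ 46.5375 mL/hr = 5.372012 hr

5.4 hours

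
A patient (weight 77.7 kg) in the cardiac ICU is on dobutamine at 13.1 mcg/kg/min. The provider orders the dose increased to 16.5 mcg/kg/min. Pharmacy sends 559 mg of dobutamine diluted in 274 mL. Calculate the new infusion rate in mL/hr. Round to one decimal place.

37.7 mL/hr

Dose = 16.5 mcg/kg/min × 77.7 kg = 1282.05 mcg/min
1282.05 mcg/min × 60 min/hr = 76923 mcg/hr
Concentration = 559 mg ÷ 274 mL = 2.040146 mg/mL = 2040.146 mcg/mL
Rate = 76923 mcg/hr ÷ 2040.146 mcg/mL = 37.70465 mL/hr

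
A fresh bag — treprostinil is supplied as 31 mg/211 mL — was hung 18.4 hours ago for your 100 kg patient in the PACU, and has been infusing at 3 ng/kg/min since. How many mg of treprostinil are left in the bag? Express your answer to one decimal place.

30.7 mg

Dose = 3 ng/kg/min × 100 kg = 300 ng/min
300 ng/min × 60 min/hr = 18000 ng/hr
Concentration = 31 mg ÷ 211 mL = 0.1469194 mg/mL = 146919.4 ng/mL
Rate = 18000 ng/hr ÷ 146919.4 ng/mL = 0.1225161 mL/hr
Volume infused = 0.1225161 mL/hr × 18.4 hr = 2.254297 mL
Volume remaining = 211 − 2.254297 = 208.7457 mL
Drug remaining = 208.7457 mL × 146919.4 ng/mL = 30668800 ng = 30.6688 mg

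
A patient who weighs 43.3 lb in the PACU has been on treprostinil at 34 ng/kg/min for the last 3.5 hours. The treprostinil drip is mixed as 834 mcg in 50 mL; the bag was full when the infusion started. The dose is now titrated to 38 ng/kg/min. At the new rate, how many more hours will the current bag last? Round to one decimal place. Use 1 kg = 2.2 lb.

15.5 hours

Initial rate:
Weight = 43.3 lb ÷ 2.2 lb/kg = 19.68182 kg
Dose = 34 ng/kg/min × 19.68182 kg = 669.1818 ng/min
669.1818 ng/min × 60 min/hr = 40150.91 ng/hr
Concentration = 834 mcg ÷ 50 mL = 16.68 mcg/mL = 16680 ng/mL
Rate = 40150.91 ng/hr ÷ 16680 ng/mL = 2.407129 mL/hr
Volume infused so far = 2.407129 mL/hr × 3.5 hr = 8.424951 mL
Volume remaining = 50 − 8.424951 = 41.57505 mL
New rate:
Dose = 38 ng/kg/min × 19.68182 kg = 747.9091 ng/min
747.9091 ng/min × 60 min/hr = 44874.55 ng/hr
Rate = 44874.55 ng/hr ÷ 16680 ng/mL = 2.69032 mL/hr
Time remaining = 41.57505 mL ÷ 2.69032 mL/hr = 15.45357 hr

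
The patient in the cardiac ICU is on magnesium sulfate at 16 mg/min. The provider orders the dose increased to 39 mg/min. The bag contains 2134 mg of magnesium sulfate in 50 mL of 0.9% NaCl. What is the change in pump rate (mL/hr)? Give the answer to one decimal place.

32.3 mL/hr

At the current dose:
16 mg/min × 60 min/hr = 960 mg/hr
Concentration = 2134 mg ÷ 50 mL = 42.68 mg/mL
Rate = 960 mg/hr ÷ 42.68 mg/mL = 22.49297 mL/hr
At the new dose:
39 mg/min × 60 min/hr = 2340 mg/hr
Rate = 2340 mg/hr ÷ 42.68 mg/mL = 54.82662 mL/hr
Change = 54.82662 − 22.49297 = 32.33365 mL/hr → 32.33365 mL/hr increase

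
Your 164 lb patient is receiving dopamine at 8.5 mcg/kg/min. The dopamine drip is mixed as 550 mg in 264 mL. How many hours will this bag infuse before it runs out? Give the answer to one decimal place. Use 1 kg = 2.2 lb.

Weight = 164 lb ÷ 2.2 lb/kg = 74.54545 kg
Dose = 8.5 mcg/kg/min × 74.54545 kg = 633.6364 mcg/min
633.6364 mcg/min × 60 min/hr = 38018.18 mcg/hr
Concentration = 550 mg ÷ 264 mL = 2.083333 mg/mL = 2083.333 mcg/mL
Rate = 38018.18 mcg/hr ÷ 2083.333 mcg/mL = 18.24873 mL/hr
Duration = 264 mL ÷ 18.24873 mL/hr = 14.46676 hr

14.5 hours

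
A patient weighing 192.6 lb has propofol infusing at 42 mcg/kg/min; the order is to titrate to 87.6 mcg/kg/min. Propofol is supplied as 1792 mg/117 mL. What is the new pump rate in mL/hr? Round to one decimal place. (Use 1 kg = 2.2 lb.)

30.0 mL/hr

Weight = 192.6 lb ÷ 2.2 lb/kg = 87.54545 kg
Dose = 87.6 mcg/kg/min × 87.54545 kg = 7668.982 mcg/min
7668.982 mcg/min × 60 min/hr = 460138.9 mcg/hr
Concentration = 1792 mg ÷ 117 mL = 15.31624 mg/mL = 15316.24 mcg/mL
Rate = 460138.9 mcg/hr ÷ 15316.24 mcg/mL = 30.04255 mL/hr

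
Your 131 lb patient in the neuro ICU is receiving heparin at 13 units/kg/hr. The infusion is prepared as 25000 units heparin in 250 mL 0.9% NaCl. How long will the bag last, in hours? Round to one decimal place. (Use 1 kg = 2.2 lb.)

Weight = 131 lb ÷ 2.2 lb/kg = 59.54545 kg
Dose = 13 units/kg/hr × 59.54545 kg = 774.0909 units/hr
Concentration = 25000 units ÷ 250 mL = 100 units/mL
Rate = 774.0909 units/hr ÷ 100 units/mL = 7.740909 mL/hr
Duration = 250 mL ÷ 7.740909 mL/hr = 32.29595 hr

32.3 hours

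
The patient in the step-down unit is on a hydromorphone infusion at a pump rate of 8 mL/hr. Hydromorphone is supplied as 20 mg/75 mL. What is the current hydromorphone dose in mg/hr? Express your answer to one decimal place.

Concentration = 20 mg ÷ 75 mL = 0.2666667 mg/mL
Drug rate = 8 mL/hr × 0.2666667 mg/mL = 2.133333 mg/hr

2.1 mg/hr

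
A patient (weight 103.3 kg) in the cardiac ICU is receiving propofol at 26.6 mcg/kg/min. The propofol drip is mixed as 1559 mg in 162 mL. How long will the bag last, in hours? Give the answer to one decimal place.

9.5 hours

Dose = 26.6 mcg/kg/min × 103.3 kg = 2747.78 mcg/min
2747.78 mcg/min × 60 min/hr = 164866.8 mcg/hr
Concentration = 1559 mg ÷ 162 mL = 9.623457 mg/mL = 9623.457 mcg/mL
Rate = 164866.8 mcg/hr ÷ 9623.457 mcg/mL = 17.13176 mL/hr
Duration = 162 mL ÷ 17.13176 mL/hr = 9.456119 hr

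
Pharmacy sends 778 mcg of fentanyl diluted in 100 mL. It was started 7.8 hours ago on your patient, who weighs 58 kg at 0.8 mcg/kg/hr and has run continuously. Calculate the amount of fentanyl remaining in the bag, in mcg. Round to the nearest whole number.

416 mcg

Dose = 0.8 mcg/kg/hr × 58 kg = 46.4 mcg/hr
Concentration = 778 mcg ÷ 100 mL = 7.78 mcg/mL
Rate = 46.4 mcg/hr ÷ 7.78 mcg/mL = 5.96401 mL/hr
Volume infused = 5.96401 mL/hr × 7.8 hr = 46.51928 mL
Volume remaining = 100 − 46.51928 = 53.48072 mL
Drug remaining = 53.48072 mL × 7.78 mcg/mL = 416.08 mcg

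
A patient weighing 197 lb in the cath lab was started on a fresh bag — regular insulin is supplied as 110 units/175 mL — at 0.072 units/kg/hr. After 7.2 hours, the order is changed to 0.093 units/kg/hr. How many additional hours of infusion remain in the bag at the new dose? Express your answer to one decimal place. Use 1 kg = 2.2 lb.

7.6 hours

Initial rate:
Weight = 197 lb ÷ 2.2 lb/kg = 89.54545 kg
Dose = 0.072 units/kg/hr × 89.54545 kg = 6.447273 units/hr
Concentration = 110 units ÷ 175 mL = 0.6285714 units/mL
Rate = 6.447273 units/hr ÷ 0.6285714 units/mL = 10.25702 mL/hr
Volume infused so far = 10.25702 mL/hr × 7.2 hr = 73.85058 mL
Volume remaining = 175 − 73.85058 = 101.1494 mL
New rate:
Dose = 0.093 units/kg/hr × 89.54545 kg = 8.327727 units/hr
Rate = 8.327727 units/hr ÷ 0.6285714 units/mL = 13.24866 mL/hr
Time remaining = 101.1494 mL ÷ 13.24866 mL/hr = 7.634692 hr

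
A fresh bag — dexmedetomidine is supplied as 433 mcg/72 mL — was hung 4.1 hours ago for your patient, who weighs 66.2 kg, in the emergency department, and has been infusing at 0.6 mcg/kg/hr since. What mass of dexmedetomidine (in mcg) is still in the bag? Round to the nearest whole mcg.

270 mcg

Dose = 0.6 mcg/kg/hr × 66.2 kg = 39.72 mcg/hr
Concentration = 433 mcg ÷ 72 mL = 6.013889 mcg/mL
Rate = 39.72 mcg/hr ÷ 6.013889 mcg/mL = 6.604711 mL/hr
Volume infused = 6.604711 mL/hr × 4.1 hr = 27.07932 mL
Volume remaining = 72 − 27.07932 = 44.92068 mL
Drug remaining = 44.92068 mL × 6.013889 mcg/mL = 270.148 mcg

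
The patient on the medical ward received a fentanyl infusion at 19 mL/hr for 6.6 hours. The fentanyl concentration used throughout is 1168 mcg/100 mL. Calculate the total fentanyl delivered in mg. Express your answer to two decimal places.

Concentration = 1168 mcg ÷ 100 mL = 11.68 mcg/mL
Drug rate = 19 mL/hr × 11.68 mcg/mL = 221.92 mcg/hr
Total = 221.92 mcg/hr × 6.6 hr = 1464.672 mcg = 1.464672 mg

1.46 mg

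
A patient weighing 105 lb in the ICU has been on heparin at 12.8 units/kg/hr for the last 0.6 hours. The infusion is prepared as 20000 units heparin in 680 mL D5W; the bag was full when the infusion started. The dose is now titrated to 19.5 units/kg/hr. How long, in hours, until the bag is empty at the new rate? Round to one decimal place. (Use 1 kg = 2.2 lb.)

Initial rate:
Weight = 105 lb ÷ 2.2 lb/kg = 47.72727 kg
Dose = 12.8 units/kg/hr × 47.72727 kg = 610.9091 units/hr
Concentration = 20000 units ÷ 680 mL = 29.41176 units/mL
Rate = 610.9091 units/hr ÷ 29.41176 units/mL = 20.77091 mL/hr
Volume infused so far = 20.77091 mL/hr × 0.6 hr = 12.46255 mL
Volume remaining = 680 − 12.46255 = 667.5375 mL
New rate:
Dose = 19.5 units/kg/hr × 47.72727 kg = 930.6818 units/hr
Rate = 930.6818 units/hr ÷ 29.41176 units/mL = 31.64318 mL/hr
Time remaining = 667.5375 mL ÷ 31.64318 mL/hr = 21.09578 hr

21.1 hours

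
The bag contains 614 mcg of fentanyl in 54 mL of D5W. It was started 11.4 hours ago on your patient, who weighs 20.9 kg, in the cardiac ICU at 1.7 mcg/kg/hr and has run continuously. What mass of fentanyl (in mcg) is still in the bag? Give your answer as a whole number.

Dose = 1.7 mcg/kg/hr × 20.9 kg = 35.53 mcg/hr
Concentration = 614 mcg ÷ 54 mL = 11.37037 mcg/mL
Rate = 35.53 mcg/hr ÷ 11.37037 mcg/mL = 3.124788 mL/hr
Volume infused = 3.124788 mL/hr × 11.4 hr = 35.62259 mL
Volume remaining = 54 − 35.62259 = 18.37741 mL
Drug remaining = 18.37741 mL × 11.37037 mcg/mL = 208.958 mcg

209 mcg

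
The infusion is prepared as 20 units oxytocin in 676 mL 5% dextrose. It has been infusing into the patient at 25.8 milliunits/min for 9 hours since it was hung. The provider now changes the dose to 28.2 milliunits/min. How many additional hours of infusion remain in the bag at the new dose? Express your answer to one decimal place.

Initial rate:
25.8 milliunits/min × 60 min/hr = 1548 milliunits/hr
Concentration = 20 units ÷ 676 mL = 0.0295858 units/mL = 29.5858 milliunits/mL
Rate = 1548 milliunits/hr ÷ 29.5858 milliunits/mL = 52.3224 mL/hr
Volume infused so far = 52.3224 mL/hr × 9 hr = 470.9016 mL
Volume remaining = 676 − 470.9016 = 205.0984 mL
New rate:
28.2 milliunits/min × 60 min/hr = 1692 milliunits/hr
Rate = 1692 milliunits/hr ÷ 29.5858 milliunits/mL = 57.1896 mL/hr
Time remaining = 205.0984 mL ÷ 57.1896 mL/hr = 3.586288 hr

3.6 hours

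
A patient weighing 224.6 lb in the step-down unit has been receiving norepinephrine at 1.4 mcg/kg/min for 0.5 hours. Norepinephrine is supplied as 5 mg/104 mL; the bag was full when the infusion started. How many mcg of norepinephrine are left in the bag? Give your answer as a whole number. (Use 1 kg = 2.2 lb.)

Weight = 224.6 lb ÷ 2.2 lb/kg = 102.0909 kg
Dose = 1.4 mcg/kg/min × 102.0909 kg = 142.9273 mcg/min
142.9273 mcg/min × 60 min/hr = 8575.636 mcg/hr
Concentration = 5 mg ÷ 104 mL = 0.04807692 mg/mL = 48.07692 mcg/mL
Rate = 8575.636 mcg/hr ÷ 48.07692 mcg/mL = 178.3732 mL/hr
Volume infused = 178.3732 mL/hr × 0.5 hr = 89.18662 mL
Volume remaining = 104 − 89.18662 = 14.81338 mL
Drug remaining = 14.81338 mL × 48.07692 mcg/mL = 712.1818 mcg

712 mcg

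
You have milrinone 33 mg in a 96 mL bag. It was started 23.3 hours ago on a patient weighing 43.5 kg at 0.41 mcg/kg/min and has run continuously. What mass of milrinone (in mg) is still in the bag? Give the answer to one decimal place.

Dose = 0.41 mcg/kg/min × 43.5 kg = 17.835 mcg/min
17.835 mcg/min × 60 min/hr = 1070.1 mcg/hr
Concentration = 33 mg ÷ 96 mL = 0.34375 mg/mL = 343.75 mcg/mL
Rate = 1070.1 mcg/hr ÷ 343.75 mcg/mL = 3.113018 mL/hr
Volume infused = 3.113018 mL/hr × 23.3 hr = 72.53332 mL
Volume remaining = 96 − 72.53332 = 23.46668 mL
Drug remaining = 23.46668 mL × 343.75 mcg/mL = 8066.67 mcg = 8.06667 mg

8.1 mg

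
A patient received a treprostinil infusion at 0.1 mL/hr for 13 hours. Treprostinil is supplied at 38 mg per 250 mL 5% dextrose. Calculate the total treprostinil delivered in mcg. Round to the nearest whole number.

198 mcg

Concentration = 38 mg ÷ 250 mL = 0.152 mg/mL = 152000 ng/mL
Drug rate = 0.1 mL/hr × 152000 ng/mL = 15200 ng/hr
Total = 15200 ng/hr × 13 hr = 197600 ng = 197.6 mcg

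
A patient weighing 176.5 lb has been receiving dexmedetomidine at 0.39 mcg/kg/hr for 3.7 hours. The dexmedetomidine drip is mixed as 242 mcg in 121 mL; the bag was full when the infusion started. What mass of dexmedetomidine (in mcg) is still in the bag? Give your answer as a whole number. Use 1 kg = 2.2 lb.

126 mcg

Weight = 176.5 lb ÷ 2.2 lb/kg = 80.22727 kg
Dose = 0.39 mcg/kg/hr × 80.22727 kg = 31.28864 mcg/hr
Concentration = 242 mcg ÷ 121 mL = 2 mcg/mL
Rate = 31.28864 mcg/hr ÷ 2 mcg/mL = 15.64432 mL/hr
Volume infused = 15.64432 mL/hr × 3.7 hr = 57.88398 mL
Volume remaining = 121 − 57.88398 = 63.11602 mL
Drug remaining = 63.11602 mL × 2 mcg/mL = 126.232 mcg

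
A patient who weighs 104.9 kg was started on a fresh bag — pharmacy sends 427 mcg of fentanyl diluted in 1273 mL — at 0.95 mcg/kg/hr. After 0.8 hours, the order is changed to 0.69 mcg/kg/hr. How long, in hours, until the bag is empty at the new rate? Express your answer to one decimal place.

Initial rate:
Dose = 0.95 mcg/kg/hr × 104.9 kg = 99.655 mcg/hr
Concentration = 427 mcg ÷ 1273 mL = 0.3354281 mcg/mL
Rate = 99.655 mcg/hr ÷ 0.3354281 mcg/mL = 297.0979 mL/hr
Volume infused so far = 297.0979 mL/hr × 0.8 hr = 237.6783 mL
Volume remaining = 1273 − 237.6783 = 1035.322 mL
New rate:
Dose = 0.69 mcg/kg/hr × 104.9 kg = 72.381 mcg/hr
Rate = 72.381 mcg/hr ÷ 0.3354281 mcg/mL = 215.7869 mL/hr
Time remaining = 1035.322 mL ÷ 215.7869 mL/hr = 4.797889 hr

4.8 hours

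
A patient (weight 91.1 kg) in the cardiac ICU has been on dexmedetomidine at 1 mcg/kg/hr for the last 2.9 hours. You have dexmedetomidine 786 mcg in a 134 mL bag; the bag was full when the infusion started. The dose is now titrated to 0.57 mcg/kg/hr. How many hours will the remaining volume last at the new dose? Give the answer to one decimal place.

Initial rate:
Dose = 1 mcg/kg/hr × 91.1 kg = 91.1 mcg/hr
Concentration = 786 mcg ÷ 134 mL = 5.865672 mcg/mL
Rate = 91.1 mcg/hr ÷ 5.865672 mcg/mL = 15.53104 mL/hr
Volume infused so far = 15.53104 mL/hr × 2.9 hr = 45.04003 mL
Volume remaining = 134 − 45.04003 = 88.95997 mL
New rate:
Dose = 0.57 mcg/kg/hr × 91.1 kg = 51.927 mcg/hr
Rate = 51.927 mcg/hr ÷ 5.865672 mcg/mL = 8.852695 mL/hr
Time remaining = 88.95997 mL ÷ 8.852695 mL/hr = 10.04891 hr

10.0 hours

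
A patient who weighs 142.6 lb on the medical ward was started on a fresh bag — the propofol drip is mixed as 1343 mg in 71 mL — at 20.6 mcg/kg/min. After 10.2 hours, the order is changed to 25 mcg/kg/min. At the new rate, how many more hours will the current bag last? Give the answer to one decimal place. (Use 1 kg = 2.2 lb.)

5.4 hours

Initial rate:
Weight = 142.6 lb ÷ 2.2 lb/kg = 64.81818 kg
Dose = 20.6 mcg/kg/min × 64.81818 kg = 1335.255 mcg/min
1335.255 mcg/min × 60 min/hr = 80115.27 mcg/hr
Concentration = 1343 mg ÷ 71 mL = 18.91549 mg/mL = 18915.49 mcg/mL
Rate = 80115.27 mcg/hr ÷ 18915.49 mcg/mL = 4.235431 mL/hr
Volume infused so far = 4.235431 mL/hr × 10.2 hr = 43.2014 mL
Volume remaining = 71 − 43.2014 = 27.7986 mL
New rate:
Dose = 25 mcg/kg/min × 64.81818 kg = 1620.455 mcg/min
1620.455 mcg/min × 60 min/hr = 97227.27 mcg/hr
Rate = 97227.27 mcg/hr ÷ 18915.49 mcg/mL = 5.140087 mL/hr
Time remaining = 27.7986 mL ÷ 5.140087 mL/hr = 5.408197 hr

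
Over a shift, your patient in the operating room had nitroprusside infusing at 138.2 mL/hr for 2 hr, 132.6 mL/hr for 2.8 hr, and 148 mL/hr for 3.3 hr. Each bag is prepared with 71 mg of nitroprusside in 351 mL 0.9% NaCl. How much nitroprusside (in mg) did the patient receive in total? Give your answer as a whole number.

230 mg

Concentration = 71 mg ÷ 351 mL = 0.2022792 mg/mL
Stage 1: 138.2 mL/hr × 2 hr = 276.4 mL → 276.4 mL × 0.2022792 mg/mL = 55.90997 mg
Stage 2: 132.6 mL/hr × 2.8 hr = 371.28 mL → 371.28 mL × 0.2022792 mg/mL = 75.10222 mg
Stage 3: 148 mL/hr × 3.3 hr = 488.4 mL → 488.4 mL × 0.2022792 mg/mL = 98.79316 mg
Total = 55.90997 + 75.10222 + 98.79316 = 229.8054 mg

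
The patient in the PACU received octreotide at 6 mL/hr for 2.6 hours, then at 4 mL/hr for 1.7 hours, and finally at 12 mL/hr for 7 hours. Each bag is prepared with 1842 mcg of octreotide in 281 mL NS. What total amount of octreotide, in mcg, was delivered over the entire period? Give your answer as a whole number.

Concentration = 1842 mcg ÷ 281 mL = 6.55516 mcg/mL
Stage 1: 6 mL/hr × 2.6 hr = 15.6 mL → 15.6 mL × 6.55516 mcg/mL = 102.2605 mcg
Stage 2: 4 mL/hr × 1.7 hr = 6.8 mL → 6.8 mL × 6.55516 mcg/mL = 44.57509 mcg
Stage 3: 12 mL/hr × 7 hr = 84 mL → 84 mL × 6.55516 mcg/mL = 550.6335 mcg
Total = 102.2605 + 44.57509 + 550.6335 = 697.469 mcg

697 mcg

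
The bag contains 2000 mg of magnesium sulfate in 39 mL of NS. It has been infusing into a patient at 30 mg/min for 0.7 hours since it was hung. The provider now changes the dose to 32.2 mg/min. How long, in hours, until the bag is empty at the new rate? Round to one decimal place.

0.4 hours

Initial rate:
30 mg/min × 60 min/hr = 1800 mg/hr
Concentration = 2000 mg ÷ 39 mL = 51.28205 mg/mL
Rate = 1800 mg/hr ÷ 51.28205 mg/mL = 35.1 mL/hr
Volume infused so far = 35.1 mL/hr × 0.7 hr = 24.57 mL
Volume remaining = 39 − 24.57 = 14.43 mL
New rate:
32.2 mg/min × 60 min/hr = 1932 mg/hr
Rate = 1932 mg/hr ÷ 51.28205 mg/mL = 37.674 mL/hr
Time remaining = 14.43 mL ÷ 37.674 mL/hr = 0.3830228 hr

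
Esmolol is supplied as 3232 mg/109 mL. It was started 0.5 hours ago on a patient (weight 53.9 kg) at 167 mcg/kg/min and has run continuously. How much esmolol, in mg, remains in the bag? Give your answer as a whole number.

Dose = 167 mcg/kg/min × 53.9 kg = 9001.3 mcg/min
9001.3 mcg/min × 60 min/hr = 540078 mcg/hr
Concentration = 3232 mg ÷ 109 mL = 29.65138 mg/mL = 29651.38 mcg/mL
Rate = 540078 mcg/hr ÷ 29651.38 mcg/mL = 18.21426 mL/hr
Volume infused = 18.21426 mL/hr × 0.5 hr = 9.107132 mL
Volume remaining = 109 − 9.107132 = 99.89287 mL
Drug remaining = 99.89287 mL × 29651.38 mcg/mL = 2961961 mcg = 2961.961 mg

2962 mg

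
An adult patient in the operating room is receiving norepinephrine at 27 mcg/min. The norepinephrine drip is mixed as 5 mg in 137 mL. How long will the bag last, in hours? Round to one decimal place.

27 mcg/min × 60 min/hr = 1620 mcg/hr
Concentration = 5 mg ÷ 137 mL = 0.03649635 mg/mL = 36.49635 mcg/mL
Rate = 1620 mcg/hr ÷ 36.49635 mcg/mL = 44.388 mL/hr
Duration = 137 mL ÷ 44.388 mL/hr = 3.08642 hr

3.1 hours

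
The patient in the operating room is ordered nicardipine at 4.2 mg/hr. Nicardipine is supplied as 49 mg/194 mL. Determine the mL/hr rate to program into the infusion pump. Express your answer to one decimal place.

Concentration = 49 mg ÷ 194 mL = 0.2525773 mg/mL
Rate = 4.2 mg/hr ÷ 0.2525773 mg/mL = 16.62857 mL/hr

16.6 mL/hr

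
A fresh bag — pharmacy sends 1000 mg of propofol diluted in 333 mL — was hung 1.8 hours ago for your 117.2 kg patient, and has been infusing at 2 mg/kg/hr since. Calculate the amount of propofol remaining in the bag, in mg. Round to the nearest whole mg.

Dose = 2 mg/kg/hr × 117.2 kg = 234.4 mg/hr
Concentration = 1000 mg ÷ 333 mL = 3.003003 mg/mL
Rate = 234.4 mg/hr ÷ 3.003003 mg/mL = 78.0552 mL/hr
Volume infused = 78.0552 mL/hr × 1.8 hr = 140.4994 mL
Volume remaining = 333 − 140.4994 = 192.5006 mL
Drug remaining = 192.5006 mL × 3.003003 mg/mL = 578.08 mg

578 mg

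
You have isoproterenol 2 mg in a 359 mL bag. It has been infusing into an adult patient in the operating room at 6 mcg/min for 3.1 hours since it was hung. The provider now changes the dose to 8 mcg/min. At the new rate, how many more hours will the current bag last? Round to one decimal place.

Initial rate:
6 mcg/min × 60 min/hr = 360 mcg/hr
Concentration = 2 mg ÷ 359 mL = 0.005571031 mg/mL = 5.571031 mcg/mL
Rate = 360 mcg/hr ÷ 5.571031 mcg/mL = 64.62 mL/hr
Volume infused so far = 64.62 mL/hr × 3.1 hr = 200.322 mL
Volume remaining = 359 − 200.322 = 158.678 mL
New rate:
8 mcg/min × 60 min/hr = 480 mcg/hr
Rate = 480 mcg/hr ÷ 5.571031 mcg/mL = 86.16 mL/hr
Time remaining = 158.678 mL ÷ 86.16 mL/hr = 1.841667 hr

1.8 hours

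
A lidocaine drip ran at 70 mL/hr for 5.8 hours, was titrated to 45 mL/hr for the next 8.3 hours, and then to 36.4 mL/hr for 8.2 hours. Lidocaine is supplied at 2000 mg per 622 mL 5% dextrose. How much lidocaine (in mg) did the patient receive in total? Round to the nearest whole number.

Concentration = 2000 mg ÷ 622 mL = 3.215434 mg/mL
Stage 1: 70 mL/hr × 5.8 hr = 406 mL → 406 mL × 3.215434 mg/mL = 1305.466 mg
Stage 2: 45 mL/hr × 8.3 hr = 373.5 mL → 373.5 mL × 3.215434 mg/mL = 1200.965 mg
Stage 3: 36.4 mL/hr × 8.2 hr = 298.48 mL → 298.48 mL × 3.215434 mg/mL = 959.7428 mg
Total = 1305.466 + 1200.965 + 959.7428 = 3466.174 mg

3466 mg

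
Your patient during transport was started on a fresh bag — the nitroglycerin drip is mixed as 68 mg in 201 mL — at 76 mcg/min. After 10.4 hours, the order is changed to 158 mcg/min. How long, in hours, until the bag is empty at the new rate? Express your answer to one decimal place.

2.2 hours

Initial rate:
76 mcg/min × 60 min/hr = 4560 mcg/hr
Concentration = 68 mg ÷ 201 mL = 0.3383085 mg/mL = 338.3085 mcg/mL
Rate = 4560 mcg/hr ÷ 338.3085 mcg/mL = 13.47882 mL/hr
Volume infused so far = 13.47882 mL/hr × 10.4 hr = 140.1798 mL
Volume remaining = 201 − 140.1798 = 60.82024 mL
New rate:
158 mcg/min × 60 min/hr = 9480 mcg/hr
Rate = 9480 mcg/hr ÷ 338.3085 mcg/mL = 28.02176 mL/hr
Time remaining = 60.82024 mL ÷ 28.02176 mL/hr = 2.170464 hr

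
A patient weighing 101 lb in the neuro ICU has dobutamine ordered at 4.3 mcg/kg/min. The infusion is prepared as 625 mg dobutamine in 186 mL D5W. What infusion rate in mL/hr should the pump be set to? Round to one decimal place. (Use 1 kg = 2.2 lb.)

Weight = 101 lb ÷ 2.2 lb/kg = 45.90909 kg
Dose = 4.3 mcg/kg/min × 45.90909 kg = 197.4091 mcg/min
197.4091 mcg/min × 60 min/hr = 11844.55 mcg/hr
Concentration = 625 mg ÷ 186 mL = 3.360215 mg/mL = 3360.215 mcg/mL
Rate = 11844.55 mcg/hr ÷ 3360.215 mcg/mL = 3.524937 mL/hr

3.5 mL/hr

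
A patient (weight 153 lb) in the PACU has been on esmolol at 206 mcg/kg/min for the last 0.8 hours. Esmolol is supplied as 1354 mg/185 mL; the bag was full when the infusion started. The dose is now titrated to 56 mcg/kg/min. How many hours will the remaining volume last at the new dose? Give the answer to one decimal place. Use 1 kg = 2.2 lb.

2.9 hours

Initial rate:
Weight = 153 lb ÷ 2.2 lb/kg = 69.54545 kg
Dose = 206 mcg/kg/min × 69.54545 kg = 14326.36 mcg/min
14326.36 mcg/min × 60 min/hr = 859581.8 mcg/hr
Concentration = 1354 mg ÷ 185 mL = 7.318919 mg/mL = 7318.919 mcg/mL
Rate = 859581.8 mcg/hr ÷ 7318.919 mcg/mL = 117.4466 mL/hr
Volume infused so far = 117.4466 mL/hr × 0.8 hr = 93.95724 mL
Volume remaining = 185 − 93.95724 = 91.04276 mL
New rate:
Dose = 56 mcg/kg/min × 69.54545 kg = 3894.545 mcg/min
3894.545 mcg/min × 60 min/hr = 233672.7 mcg/hr
Rate = 233672.7 mcg/hr ÷ 7318.919 mcg/mL = 31.92722 mL/hr
Time remaining = 91.04276 mL ÷ 31.92722 mL/hr = 2.851572 hr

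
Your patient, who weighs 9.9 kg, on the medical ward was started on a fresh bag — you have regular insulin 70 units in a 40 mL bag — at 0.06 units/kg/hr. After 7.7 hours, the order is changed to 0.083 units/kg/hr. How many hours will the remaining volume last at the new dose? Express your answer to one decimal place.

Initial rate:
Dose = 0.06 units/kg/hr × 9.9 kg = 0.594 units/hr
Concentration = 70 units ÷ 40 mL = 1.75 units/mL
Rate = 0.594 units/hr ÷ 1.75 units/mL = 0.3394286 mL/hr
Volume infused so far = 0.3394286 mL/hr × 7.7 hr = 2.6136 mL
Volume remaining = 40 − 2.6136 = 37.3864 mL
New rate:
Dose = 0.083 units/kg/hr × 9.9 kg = 0.8217 units/hr
Rate = 0.8217 units/hr ÷ 1.75 units/mL = 0.4695429 mL/hr
Time remaining = 37.3864 mL ÷ 0.4695429 mL/hr = 79.62298 hr

79.6 hours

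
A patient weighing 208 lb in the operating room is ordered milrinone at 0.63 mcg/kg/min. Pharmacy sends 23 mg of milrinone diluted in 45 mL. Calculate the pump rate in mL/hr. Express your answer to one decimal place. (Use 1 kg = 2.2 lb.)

7.0 mL/hr

Weight = 208 lb ÷ 2.2 lb/kg = 94.54545 kg
Dose = 0.63 mcg/kg/min × 94.54545 kg = 59.56364 mcg/min
59.56364 mcg/min × 60 min/hr = 3573.818 mcg/hr
Concentration = 23 mg ÷ 45 mL = 0.5111111 mg/mL = 511.1111 mcg/mL
Rate = 3573.818 mcg/hr ÷ 511.1111 mcg/mL = 6.992253 mL/hr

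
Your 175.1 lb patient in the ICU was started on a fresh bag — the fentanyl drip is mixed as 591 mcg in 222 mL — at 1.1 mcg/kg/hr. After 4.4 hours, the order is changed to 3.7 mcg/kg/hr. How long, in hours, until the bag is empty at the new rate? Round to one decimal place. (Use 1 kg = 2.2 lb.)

0.7 hours

Initial rate:
Weight = 175.1 lb ÷ 2.2 lb/kg = 79.59091 kg
Dose = 1.1 mcg/kg/hr × 79.59091 kg = 87.55 mcg/hr
Concentration = 591 mcg ÷ 222 mL = 2.662162 mcg/mL
Rate = 87.55 mcg/hr ÷ 2.662162 mcg/mL = 32.8868 mL/hr
Volume infused so far = 32.8868 mL/hr × 4.4 hr = 144.7019 mL
Volume remaining = 222 − 144.7019 = 77.29807 mL
New rate:
Dose = 3.7 mcg/kg/hr × 79.59091 kg = 294.4864 mcg/hr
Rate = 294.4864 mcg/hr ÷ 2.662162 mcg/mL = 110.6192 mL/hr
Time remaining = 77.29807 mL ÷ 110.6192 mL/hr = 0.698776 hr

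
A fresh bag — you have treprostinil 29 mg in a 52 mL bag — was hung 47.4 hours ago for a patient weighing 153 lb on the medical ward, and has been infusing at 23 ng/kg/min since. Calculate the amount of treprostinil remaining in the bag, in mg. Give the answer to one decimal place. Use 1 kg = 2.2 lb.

Weight = 153 lb ÷ 2.2 lb/kg = 69.54545 kg
Dose = 23 ng/kg/min × 69.54545 kg = 1599.545 ng/min
1599.545 ng/min × 60 min/hr = 95972.73 ng/hr
Concentration = 29 mg ÷ 52 mL = 0.5576923 mg/mL = 557692.3 ng/mL
Rate = 95972.73 ng/hr ÷ 557692.3 ng/mL = 0.172089 mL/hr
Volume infused = 0.172089 mL/hr × 47.4 hr = 8.15702 mL
Volume remaining = 52 − 8.15702 = 43.84298 mL
Drug remaining = 43.84298 mL × 557692.3 ng/mL = 24450893 ng = 24.45089 mg

24.5 mg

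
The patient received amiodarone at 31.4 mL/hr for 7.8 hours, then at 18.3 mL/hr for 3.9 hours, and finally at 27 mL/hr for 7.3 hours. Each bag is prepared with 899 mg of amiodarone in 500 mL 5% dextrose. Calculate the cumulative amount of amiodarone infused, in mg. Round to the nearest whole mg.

923 mg

Concentration = 899 mg ÷ 500 mL = 1.798 mg/mL
Stage 1: 31.4 mL/hr × 7.8 hr = 244.92 mL → 244.92 mL × 1.798 mg/mL = 440.3662 mg
Stage 2: 18.3 mL/hr × 3.9 hr = 71.37 mL → 71.37 mL × 1.798 mg/mL = 128.3233 mg
Stage 3: 27 mL/hr × 7.3 hr = 197.1 mL → 197.1 mL × 1.798 mg/mL = 354.3858 mg
Total = 440.3662 + 128.3233 + 354.3858 = 923.0752 mg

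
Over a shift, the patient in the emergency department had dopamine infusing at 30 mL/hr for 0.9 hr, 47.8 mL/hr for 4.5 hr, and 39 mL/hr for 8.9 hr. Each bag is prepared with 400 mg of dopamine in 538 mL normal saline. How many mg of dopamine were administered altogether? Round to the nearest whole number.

438 mg

Concentration = 400 mg ÷ 538 mL = 0.7434944 mg/mL
Stage 1: 30 mL/hr × 0.9 hr = 27 mL → 27 mL × 0.7434944 mg/mL = 20.07435 mg
Stage 2: 47.8 mL/hr × 4.5 hr = 215.1 mL → 215.1 mL × 0.7434944 mg/mL = 159.9257 mg
Stage 3: 39 mL/hr × 8.9 hr = 347.1 mL → 347.1 mL × 0.7434944 mg/mL = 258.0669 mg
Total = 20.07435 + 159.9257 + 258.0669 = 438.0669 mg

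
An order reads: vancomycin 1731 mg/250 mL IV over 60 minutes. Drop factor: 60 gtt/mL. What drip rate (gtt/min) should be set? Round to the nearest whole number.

250 mL ÷ (60 min) = 4.166667 mL/min
4.166667 mL/min × 60 gtt/mL = 250 gtt/min

250 gtt/min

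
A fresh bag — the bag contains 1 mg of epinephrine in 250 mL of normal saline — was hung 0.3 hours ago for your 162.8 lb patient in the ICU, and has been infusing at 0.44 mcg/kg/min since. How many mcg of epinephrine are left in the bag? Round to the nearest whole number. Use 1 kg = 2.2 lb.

414 mcg

Weight = 162.8 lb ÷ 2.2 lb/kg = 74 kg
Dose = 0.44 mcg/kg/min × 74 kg = 32.56 mcg/min
32.56 mcg/min × 60 min/hr = 1953.6 mcg/hr
Concentration = 1 mg ÷ 250 mL = 0.004 mg/mL = 4 mcg/mL
Rate = 1953.6 mcg/hr ÷ 4 mcg/mL = 488.4 mL/hr
Volume infused = 488.4 mL/hr × 0.3 hr = 146.52 mL
Volume remaining = 250 − 146.52 = 103.48 mL
Drug remaining = 103.48 mL × 4 mcg/mL = 413.92 mcg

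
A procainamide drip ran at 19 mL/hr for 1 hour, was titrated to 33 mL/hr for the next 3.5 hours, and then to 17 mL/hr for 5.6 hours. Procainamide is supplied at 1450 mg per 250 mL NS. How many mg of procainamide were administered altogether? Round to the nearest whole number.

1332 mg

Concentration = 1450 mg ÷ 250 mL = 5.8 mg/mL
Stage 1: 19 mL/hr × 1 hr = 19 mL → 19 mL × 5.8 mg/mL = 110.2 mg
Stage 2: 33 mL/hr × 3.5 hr = 115.5 mL → 115.5 mL × 5.8 mg/mL = 669.9 mg
Stage 3: 17 mL/hr × 5.6 hr = 95.2 mL → 95.2 mL × 5.8 mg/mL = 552.16 mg
Total = 110.2 + 669.9 + 552.16 = 1332.26 mg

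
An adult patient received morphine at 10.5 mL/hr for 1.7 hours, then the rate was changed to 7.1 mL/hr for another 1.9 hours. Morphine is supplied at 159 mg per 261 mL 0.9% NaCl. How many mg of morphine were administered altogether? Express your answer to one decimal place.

Concentration = 159 mg ÷ 261 mL = 0.6091954 mg/mL
Stage 1: 10.5 mL/hr × 1.7 hr = 17.85 mL → 17.85 mL × 0.6091954 mg/mL = 10.87414 mg
Stage 2: 7.1 mL/hr × 1.9 hr = 13.49 mL → 13.49 mL × 0.6091954 mg/mL = 8.218046 mg
Total = 10.87414 + 8.218046 = 19.09218 mg

19.1 mg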